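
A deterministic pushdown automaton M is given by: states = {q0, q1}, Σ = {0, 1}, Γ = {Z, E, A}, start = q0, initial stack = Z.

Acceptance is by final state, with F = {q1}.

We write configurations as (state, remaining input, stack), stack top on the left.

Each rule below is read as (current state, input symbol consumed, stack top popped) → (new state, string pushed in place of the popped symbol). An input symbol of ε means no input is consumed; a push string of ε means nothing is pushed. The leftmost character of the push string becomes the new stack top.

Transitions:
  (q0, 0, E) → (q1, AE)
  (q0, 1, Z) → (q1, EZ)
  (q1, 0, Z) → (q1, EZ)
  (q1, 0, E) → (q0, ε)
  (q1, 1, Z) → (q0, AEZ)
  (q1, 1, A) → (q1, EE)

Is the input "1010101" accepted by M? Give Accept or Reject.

(q0, 1010101, Z)
  read 1, top Z: go to q1, push EZ → (q1, 010101, EZ)
  read 0, top E: go to q0, push ε → (q0, 10101, Z)
  read 1, top Z: go to q1, push EZ → (q1, 0101, EZ)
  read 0, top E: go to q0, push ε → (q0, 101, Z)
  read 1, top Z: go to q1, push EZ → (q1, 01, EZ)
  read 0, top E: go to q0, push ε → (q0, 1, Z)
  read 1, top Z: go to q1, push EZ → (q1, ε, EZ)
All input consumed; state q1 ∈ F.

Accept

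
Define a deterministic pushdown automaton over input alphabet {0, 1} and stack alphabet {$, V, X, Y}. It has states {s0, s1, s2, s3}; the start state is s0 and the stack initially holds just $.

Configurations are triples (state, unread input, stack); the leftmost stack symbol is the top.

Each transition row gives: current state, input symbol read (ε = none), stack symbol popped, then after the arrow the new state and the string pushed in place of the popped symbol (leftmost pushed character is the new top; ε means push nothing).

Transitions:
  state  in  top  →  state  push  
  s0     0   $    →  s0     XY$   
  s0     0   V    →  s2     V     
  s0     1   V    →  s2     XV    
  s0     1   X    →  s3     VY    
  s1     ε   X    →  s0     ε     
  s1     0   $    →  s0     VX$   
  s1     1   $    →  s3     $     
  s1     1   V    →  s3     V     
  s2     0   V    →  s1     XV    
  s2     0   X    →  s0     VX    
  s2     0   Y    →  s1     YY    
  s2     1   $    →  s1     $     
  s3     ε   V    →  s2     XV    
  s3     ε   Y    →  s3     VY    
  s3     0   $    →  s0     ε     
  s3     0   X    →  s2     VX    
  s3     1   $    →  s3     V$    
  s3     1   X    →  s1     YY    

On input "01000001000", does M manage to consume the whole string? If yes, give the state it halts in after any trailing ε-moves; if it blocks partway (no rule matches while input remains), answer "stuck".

s0

(s0, 01000001000, $)
  read 0, top $: go to s0, push XY$ → (s0, 1000001000, XY$)
  read 1, top X: go to s3, push VY → (s3, 000001000, VYY$)
  ε-move, top V: go to s2, push XV → (s2, 000001000, XVYY$)
  read 0, top X: go to s0, push VX → (s0, 00001000, VXVYY$)
  read 0, top V: go to s2, push V → (s2, 0001000, VXVYY$)
  read 0, top V: go to s1, push XV → (s1, 001000, XVXVYY$)
  ε-move, top X: go to s0, push ε → (s0, 001000, VXVYY$)
  read 0, top V: go to s2, push V → (s2, 01000, VXVYY$)
  read 0, top V: go to s1, push XV → (s1, 1000, XVXVYY$)
  ε-move, top X: go to s0, push ε → (s0, 1000, VXVYY$)
  read 1, top V: go to s2, push XV → (s2, 000, XVXVYY$)
  read 0, top X: go to s0, push VX → (s0, 00, VXVXVYY$)
  read 0, top V: go to s2, push V → (s2, 0, VXVXVYY$)
  read 0, top V: go to s1, push XV → (s1, ε, XVXVXVYY$)
  ε-move, top X: go to s0, push ε → (s0, ε, VXVXVYY$)
All input consumed; M is in state s0.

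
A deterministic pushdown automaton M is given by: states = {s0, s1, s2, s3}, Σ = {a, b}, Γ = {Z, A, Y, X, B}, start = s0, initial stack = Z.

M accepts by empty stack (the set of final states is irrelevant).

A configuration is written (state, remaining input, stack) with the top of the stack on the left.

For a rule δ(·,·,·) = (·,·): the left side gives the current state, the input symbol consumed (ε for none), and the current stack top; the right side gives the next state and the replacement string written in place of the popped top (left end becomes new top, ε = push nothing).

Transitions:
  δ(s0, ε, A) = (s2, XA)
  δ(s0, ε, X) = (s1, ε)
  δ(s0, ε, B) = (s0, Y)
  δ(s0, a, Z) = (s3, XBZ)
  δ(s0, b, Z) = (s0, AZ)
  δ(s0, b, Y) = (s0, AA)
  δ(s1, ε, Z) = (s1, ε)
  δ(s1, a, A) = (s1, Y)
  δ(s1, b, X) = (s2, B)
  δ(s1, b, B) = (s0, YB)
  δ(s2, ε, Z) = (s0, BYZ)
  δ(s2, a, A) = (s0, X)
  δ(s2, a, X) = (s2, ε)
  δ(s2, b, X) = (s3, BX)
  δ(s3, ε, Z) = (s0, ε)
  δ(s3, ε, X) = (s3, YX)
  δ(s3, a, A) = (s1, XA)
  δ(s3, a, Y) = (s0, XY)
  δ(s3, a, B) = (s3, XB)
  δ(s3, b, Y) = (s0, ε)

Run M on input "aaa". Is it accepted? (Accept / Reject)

Reject

(s0, aaa, Z) ⊢ (s3, aa, XBZ) ⊢ (s3, aa, YXBZ) ⊢ (s0, a, XYXBZ) ⊢ (s1, a, YXBZ)
No transition applies at (s1, a, YXBZ); input not fully consumed.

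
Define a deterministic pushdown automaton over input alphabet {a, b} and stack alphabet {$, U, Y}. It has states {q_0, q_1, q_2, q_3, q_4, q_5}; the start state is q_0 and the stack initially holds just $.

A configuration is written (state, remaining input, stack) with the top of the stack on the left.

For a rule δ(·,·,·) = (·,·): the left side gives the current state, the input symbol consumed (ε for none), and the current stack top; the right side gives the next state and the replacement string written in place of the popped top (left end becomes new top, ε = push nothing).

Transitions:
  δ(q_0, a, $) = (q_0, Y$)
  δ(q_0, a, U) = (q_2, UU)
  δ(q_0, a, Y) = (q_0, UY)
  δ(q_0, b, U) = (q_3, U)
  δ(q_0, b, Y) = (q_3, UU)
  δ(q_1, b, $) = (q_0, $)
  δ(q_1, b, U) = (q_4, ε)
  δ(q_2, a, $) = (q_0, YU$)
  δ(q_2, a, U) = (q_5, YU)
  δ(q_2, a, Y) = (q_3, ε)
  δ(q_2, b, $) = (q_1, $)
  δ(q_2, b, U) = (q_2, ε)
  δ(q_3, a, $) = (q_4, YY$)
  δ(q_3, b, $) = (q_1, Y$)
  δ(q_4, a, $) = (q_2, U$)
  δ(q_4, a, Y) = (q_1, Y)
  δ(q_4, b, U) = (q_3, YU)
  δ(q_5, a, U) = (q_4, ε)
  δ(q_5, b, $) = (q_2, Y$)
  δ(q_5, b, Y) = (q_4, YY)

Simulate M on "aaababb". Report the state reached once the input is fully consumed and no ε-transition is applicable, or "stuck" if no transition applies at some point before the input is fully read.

(q_0, aaababb, $) ⊢ (q_0, aababb, Y$) ⊢ (q_0, ababb, UY$) ⊢ (q_2, babb, UUY$) ⊢ (q_2, abb, UY$) ⊢ (q_5, bb, YUY$) ⊢ (q_4, b, YYUY$)
No transition for (q_4, b, top Y); M blocks with input b remaining.

stuck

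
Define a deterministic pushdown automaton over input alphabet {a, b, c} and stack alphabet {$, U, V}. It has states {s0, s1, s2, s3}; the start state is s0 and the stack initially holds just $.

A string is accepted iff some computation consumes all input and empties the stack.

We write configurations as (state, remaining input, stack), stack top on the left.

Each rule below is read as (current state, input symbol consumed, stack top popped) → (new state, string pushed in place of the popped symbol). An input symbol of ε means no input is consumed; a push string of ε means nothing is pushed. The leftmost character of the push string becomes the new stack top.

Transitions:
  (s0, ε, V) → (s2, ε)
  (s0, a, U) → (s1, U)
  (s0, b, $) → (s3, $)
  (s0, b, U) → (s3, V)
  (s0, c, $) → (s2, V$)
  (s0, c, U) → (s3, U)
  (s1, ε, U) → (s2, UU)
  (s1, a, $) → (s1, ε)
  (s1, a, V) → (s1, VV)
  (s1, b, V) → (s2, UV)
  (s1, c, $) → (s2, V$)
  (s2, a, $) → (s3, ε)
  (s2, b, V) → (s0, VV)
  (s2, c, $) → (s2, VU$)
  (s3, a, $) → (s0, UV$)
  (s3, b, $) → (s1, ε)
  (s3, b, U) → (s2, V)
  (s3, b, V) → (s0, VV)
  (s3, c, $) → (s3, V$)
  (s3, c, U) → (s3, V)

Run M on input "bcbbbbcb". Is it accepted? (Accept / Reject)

(s0, bcbbbbcb, $) ⊢ (s3, cbbbbcb, $) ⊢ (s3, bbbbcb, V$) ⊢ (s0, bbbcb, VV$) ⊢ (s2, bbbcb, V$) ⊢ (s0, bbcb, VV$) ⊢ (s2, bbcb, V$) ⊢ (s0, bcb, VV$) ⊢ (s2, bcb, V$) ⊢ (s0, cb, VV$) ⊢ (s2, cb, V$)
No transition applies at (s2, cb, V$); input not fully consumed.

Reject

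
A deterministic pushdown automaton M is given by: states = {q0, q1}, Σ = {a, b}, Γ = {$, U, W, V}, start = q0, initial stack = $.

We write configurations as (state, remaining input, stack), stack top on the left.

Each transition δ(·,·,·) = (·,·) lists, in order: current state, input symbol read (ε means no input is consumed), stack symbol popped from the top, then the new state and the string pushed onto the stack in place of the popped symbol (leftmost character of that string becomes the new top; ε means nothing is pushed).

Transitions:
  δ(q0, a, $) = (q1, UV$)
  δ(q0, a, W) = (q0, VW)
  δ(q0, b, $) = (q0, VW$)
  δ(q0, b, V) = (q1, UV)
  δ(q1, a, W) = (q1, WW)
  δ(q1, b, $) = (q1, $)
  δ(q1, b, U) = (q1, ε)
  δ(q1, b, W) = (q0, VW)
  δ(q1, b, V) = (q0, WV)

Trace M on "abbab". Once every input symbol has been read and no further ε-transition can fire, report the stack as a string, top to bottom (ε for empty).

UVWV$

(q0, abbab, $) ⊢ (q1, bbab, UV$) ⊢ (q1, bab, V$) ⊢ (q0, ab, WV$) ⊢ (q0, b, VWV$) ⊢ (q1, ε, UVWV$)
All input consumed in state q1 with stack UVWV$.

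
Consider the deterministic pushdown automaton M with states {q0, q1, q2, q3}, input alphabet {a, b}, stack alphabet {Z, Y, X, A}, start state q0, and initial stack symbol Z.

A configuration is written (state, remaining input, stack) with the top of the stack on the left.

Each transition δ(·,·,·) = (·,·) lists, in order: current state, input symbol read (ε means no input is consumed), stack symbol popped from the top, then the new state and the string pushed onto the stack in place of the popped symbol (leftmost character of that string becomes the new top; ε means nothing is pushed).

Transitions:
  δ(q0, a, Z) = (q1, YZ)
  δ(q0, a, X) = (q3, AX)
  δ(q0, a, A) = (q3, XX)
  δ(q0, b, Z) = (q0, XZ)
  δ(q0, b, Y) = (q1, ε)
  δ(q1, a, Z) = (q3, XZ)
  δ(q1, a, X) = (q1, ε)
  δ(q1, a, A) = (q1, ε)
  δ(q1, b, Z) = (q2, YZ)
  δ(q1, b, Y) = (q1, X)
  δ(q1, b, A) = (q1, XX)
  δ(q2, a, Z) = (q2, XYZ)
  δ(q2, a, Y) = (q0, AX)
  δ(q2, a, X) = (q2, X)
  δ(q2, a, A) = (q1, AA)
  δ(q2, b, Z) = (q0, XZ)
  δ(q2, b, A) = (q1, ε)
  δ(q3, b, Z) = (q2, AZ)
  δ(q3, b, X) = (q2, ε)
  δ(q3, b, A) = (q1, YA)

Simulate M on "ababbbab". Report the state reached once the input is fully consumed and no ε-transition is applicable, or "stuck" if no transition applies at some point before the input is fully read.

(q0, ababbbab, Z) ⊢ (q1, babbbab, YZ) ⊢ (q1, abbbab, XZ) ⊢ (q1, bbbab, Z) ⊢ (q2, bbab, YZ)
No transition for (q2, b, top Y); M blocks with input bbab remaining.

stuck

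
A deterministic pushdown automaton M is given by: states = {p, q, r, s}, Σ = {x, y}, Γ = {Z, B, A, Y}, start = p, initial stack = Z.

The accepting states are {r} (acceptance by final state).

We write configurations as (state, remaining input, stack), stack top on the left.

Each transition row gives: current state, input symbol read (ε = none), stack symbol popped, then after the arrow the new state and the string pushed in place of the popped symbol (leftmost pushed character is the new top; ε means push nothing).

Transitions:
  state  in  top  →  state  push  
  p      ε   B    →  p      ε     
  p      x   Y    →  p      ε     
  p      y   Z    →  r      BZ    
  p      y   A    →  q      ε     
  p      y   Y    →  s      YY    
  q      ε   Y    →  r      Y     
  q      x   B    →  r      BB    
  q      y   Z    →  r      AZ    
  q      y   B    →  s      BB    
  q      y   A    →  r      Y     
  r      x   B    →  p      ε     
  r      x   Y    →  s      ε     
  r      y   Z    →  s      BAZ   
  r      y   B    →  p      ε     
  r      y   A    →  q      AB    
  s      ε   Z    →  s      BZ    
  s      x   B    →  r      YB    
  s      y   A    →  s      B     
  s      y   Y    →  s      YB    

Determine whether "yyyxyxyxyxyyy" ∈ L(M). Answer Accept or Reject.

Accept

(p, yyyxyxyxyxyyy, Z) ⊢ (r, yyxyxyxyxyyy, BZ) ⊢ (p, yxyxyxyxyyy, Z) ⊢ (r, xyxyxyxyyy, BZ) ⊢ (p, yxyxyxyyy, Z) ⊢ (r, xyxyxyyy, BZ) ⊢ (p, yxyxyyy, Z) ⊢ (r, xyxyyy, BZ) ⊢ (p, yxyyy, Z) ⊢ (r, xyyy, BZ) ⊢ (p, yyy, Z) ⊢ (r, yy, BZ) ⊢ (p, y, Z) ⊢ (r, ε, BZ)
All input consumed; state r ∈ F.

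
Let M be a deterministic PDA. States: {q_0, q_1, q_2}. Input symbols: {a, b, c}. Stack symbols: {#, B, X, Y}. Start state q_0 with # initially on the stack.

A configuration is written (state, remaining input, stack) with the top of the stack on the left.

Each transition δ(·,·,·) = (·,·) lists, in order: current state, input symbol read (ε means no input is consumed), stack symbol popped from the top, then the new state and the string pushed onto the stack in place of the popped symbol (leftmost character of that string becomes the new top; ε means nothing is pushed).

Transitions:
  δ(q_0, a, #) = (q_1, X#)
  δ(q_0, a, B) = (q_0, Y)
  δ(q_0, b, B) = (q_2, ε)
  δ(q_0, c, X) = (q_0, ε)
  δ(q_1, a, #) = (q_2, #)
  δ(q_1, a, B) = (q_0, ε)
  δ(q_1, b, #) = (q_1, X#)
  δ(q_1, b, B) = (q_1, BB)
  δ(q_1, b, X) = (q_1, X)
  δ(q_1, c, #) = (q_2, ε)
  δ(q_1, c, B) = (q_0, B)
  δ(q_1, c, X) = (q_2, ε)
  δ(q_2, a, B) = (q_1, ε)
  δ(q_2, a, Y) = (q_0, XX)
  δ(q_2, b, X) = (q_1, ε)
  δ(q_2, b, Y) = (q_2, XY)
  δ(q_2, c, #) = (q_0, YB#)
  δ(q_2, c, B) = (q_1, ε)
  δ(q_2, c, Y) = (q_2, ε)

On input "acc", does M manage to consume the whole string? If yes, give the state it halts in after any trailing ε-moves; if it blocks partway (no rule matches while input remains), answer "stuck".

(q_0, acc, #)
  read a, top #: go to q_1, push X# → (q_1, cc, X#)
  read c, top X: go to q_2, push ε → (q_2, c, #)
  read c, top #: go to q_0, push YB# → (q_0, ε, YB#)
All input consumed; M is in state q_0.

q_0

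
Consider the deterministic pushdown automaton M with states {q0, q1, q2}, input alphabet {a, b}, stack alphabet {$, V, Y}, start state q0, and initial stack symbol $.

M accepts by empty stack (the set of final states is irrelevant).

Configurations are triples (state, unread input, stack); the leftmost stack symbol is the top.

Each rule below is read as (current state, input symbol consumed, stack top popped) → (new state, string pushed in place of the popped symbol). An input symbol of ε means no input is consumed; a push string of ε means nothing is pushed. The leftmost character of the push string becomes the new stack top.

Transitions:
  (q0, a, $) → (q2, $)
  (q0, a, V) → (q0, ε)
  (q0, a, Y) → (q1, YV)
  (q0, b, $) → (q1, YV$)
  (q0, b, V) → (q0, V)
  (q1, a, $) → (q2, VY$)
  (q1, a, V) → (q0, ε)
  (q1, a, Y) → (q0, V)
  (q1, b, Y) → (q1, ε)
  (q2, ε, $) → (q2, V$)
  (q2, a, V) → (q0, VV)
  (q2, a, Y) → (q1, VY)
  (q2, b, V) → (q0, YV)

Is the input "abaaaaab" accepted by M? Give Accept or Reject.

Reject

(q0, abaaaaab, $)
  read a, top $: go to q2, push $ → (q2, baaaaab, $)
  ε-move, top $: go to q2, push V$ → (q2, baaaaab, V$)
  read b, top V: go to q0, push YV → (q0, aaaaab, YV$)
  read a, top Y: go to q1, push YV → (q1, aaaab, YVV$)
  read a, top Y: go to q0, push V → (q0, aaab, VVV$)
  read a, top V: go to q0, push ε → (q0, aab, VV$)
  read a, top V: go to q0, push ε → (q0, ab, V$)
  read a, top V: go to q0, push ε → (q0, b, $)
  read b, top $: go to q1, push YV$ → (q1, ε, YV$)
All input consumed; stack is YV$, not empty, and no further ε-move applies.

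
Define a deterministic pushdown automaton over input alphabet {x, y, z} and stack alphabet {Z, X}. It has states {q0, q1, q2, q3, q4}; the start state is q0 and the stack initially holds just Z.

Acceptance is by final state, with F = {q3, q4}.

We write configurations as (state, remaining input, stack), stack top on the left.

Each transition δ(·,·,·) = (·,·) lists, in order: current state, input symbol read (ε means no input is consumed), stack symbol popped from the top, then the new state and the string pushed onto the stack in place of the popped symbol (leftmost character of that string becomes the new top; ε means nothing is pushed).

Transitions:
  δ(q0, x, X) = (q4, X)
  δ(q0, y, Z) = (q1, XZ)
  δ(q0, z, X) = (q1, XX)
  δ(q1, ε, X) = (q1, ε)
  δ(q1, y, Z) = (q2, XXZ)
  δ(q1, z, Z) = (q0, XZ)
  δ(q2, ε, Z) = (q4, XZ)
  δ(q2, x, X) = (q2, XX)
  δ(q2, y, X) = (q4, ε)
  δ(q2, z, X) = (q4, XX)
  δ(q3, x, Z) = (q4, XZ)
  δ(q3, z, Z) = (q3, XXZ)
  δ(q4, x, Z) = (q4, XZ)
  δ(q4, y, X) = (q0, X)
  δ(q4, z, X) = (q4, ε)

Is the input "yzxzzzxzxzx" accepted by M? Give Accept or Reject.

Reject

(q0, yzxzzzxzxzx, Z)
  read y, top Z: go to q1, push XZ → (q1, zxzzzxzxzx, XZ)
  ε-move, top X: go to q1, push ε → (q1, zxzzzxzxzx, Z)
  read z, top Z: go to q0, push XZ → (q0, xzzzxzxzx, XZ)
  read x, top X: go to q4, push X → (q4, zzzxzxzx, XZ)
  read z, top X: go to q4, push ε → (q4, zzxzxzx, Z)
No transition applies at (q4, zzxzxzx, Z); input not fully consumed.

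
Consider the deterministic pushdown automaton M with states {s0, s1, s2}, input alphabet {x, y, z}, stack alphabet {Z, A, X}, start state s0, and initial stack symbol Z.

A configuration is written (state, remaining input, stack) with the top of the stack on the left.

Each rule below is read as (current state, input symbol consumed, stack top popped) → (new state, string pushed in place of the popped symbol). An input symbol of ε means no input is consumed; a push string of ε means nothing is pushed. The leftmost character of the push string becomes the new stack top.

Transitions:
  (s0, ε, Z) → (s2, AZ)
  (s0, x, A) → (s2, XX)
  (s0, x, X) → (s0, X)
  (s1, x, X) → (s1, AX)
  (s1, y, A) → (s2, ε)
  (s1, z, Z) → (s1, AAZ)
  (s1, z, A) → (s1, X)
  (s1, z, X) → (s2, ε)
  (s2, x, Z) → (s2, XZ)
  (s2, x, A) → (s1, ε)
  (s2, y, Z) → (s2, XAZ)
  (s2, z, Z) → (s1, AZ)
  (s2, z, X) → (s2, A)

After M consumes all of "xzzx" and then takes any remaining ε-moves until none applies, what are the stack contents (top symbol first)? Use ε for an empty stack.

(s0, xzzx, Z)
  ε-move, top Z: go to s2, push AZ → (s2, xzzx, AZ)
  read x, top A: go to s1, push ε → (s1, zzx, Z)
  read z, top Z: go to s1, push AAZ → (s1, zx, AAZ)
  read z, top A: go to s1, push X → (s1, x, XAZ)
  read x, top X: go to s1, push AX → (s1, ε, AXAZ)
All input consumed in state s1 with stack AXAZ.

AXAZ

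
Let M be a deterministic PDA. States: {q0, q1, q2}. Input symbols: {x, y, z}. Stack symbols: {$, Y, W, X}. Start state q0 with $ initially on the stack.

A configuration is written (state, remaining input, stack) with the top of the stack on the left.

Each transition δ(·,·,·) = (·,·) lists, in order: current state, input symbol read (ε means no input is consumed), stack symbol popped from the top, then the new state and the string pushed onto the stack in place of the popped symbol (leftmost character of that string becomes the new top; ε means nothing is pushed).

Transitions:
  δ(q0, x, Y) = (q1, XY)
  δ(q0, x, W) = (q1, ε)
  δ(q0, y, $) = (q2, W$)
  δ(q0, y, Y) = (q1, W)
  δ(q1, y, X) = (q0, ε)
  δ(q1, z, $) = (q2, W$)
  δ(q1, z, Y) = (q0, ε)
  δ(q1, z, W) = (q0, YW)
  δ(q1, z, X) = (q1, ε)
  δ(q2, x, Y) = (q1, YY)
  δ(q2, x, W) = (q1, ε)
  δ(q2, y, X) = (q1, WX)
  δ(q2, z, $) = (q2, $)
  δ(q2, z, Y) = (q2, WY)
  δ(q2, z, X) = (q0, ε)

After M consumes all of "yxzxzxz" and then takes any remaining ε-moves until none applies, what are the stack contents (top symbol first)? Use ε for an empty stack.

W$

(q0, yxzxzxz, $) ⊢ (q2, xzxzxz, W$) ⊢ (q1, zxzxz, $) ⊢ (q2, xzxz, W$) ⊢ (q1, zxz, $) ⊢ (q2, xz, W$) ⊢ (q1, z, $) ⊢ (q2, ε, W$)
All input consumed in state q2 with stack W$.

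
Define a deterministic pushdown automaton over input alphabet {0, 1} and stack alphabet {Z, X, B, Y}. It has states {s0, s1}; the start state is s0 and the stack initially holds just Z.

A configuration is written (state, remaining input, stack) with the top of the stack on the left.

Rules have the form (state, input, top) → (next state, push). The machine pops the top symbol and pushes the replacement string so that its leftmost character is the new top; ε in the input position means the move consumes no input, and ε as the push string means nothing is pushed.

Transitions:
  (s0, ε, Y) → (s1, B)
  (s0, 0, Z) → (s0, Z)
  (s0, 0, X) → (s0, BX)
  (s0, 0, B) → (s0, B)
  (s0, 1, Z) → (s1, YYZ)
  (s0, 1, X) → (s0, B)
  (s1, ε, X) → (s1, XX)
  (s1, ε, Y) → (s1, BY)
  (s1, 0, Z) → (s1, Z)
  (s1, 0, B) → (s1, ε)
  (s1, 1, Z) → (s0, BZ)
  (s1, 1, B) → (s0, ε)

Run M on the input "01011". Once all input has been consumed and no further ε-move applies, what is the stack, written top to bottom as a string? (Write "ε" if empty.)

(s0, 01011, Z)
  read 0, top Z: go to s0, push Z → (s0, 1011, Z)
  read 1, top Z: go to s1, push YYZ → (s1, 011, YYZ)
  ε-move, top Y: go to s1, push BY → (s1, 011, BYYZ)
  read 0, top B: go to s1, push ε → (s1, 11, YYZ)
  ε-move, top Y: go to s1, push BY → (s1, 11, BYYZ)
  read 1, top B: go to s0, push ε → (s0, 1, YYZ)
  ε-move, top Y: go to s1, push B → (s1, 1, BYZ)
  read 1, top B: go to s0, push ε → (s0, ε, YZ)
  ε-move, top Y: go to s1, push B → (s1, ε, BZ)
All input consumed in state s1 with stack BZ.

BZ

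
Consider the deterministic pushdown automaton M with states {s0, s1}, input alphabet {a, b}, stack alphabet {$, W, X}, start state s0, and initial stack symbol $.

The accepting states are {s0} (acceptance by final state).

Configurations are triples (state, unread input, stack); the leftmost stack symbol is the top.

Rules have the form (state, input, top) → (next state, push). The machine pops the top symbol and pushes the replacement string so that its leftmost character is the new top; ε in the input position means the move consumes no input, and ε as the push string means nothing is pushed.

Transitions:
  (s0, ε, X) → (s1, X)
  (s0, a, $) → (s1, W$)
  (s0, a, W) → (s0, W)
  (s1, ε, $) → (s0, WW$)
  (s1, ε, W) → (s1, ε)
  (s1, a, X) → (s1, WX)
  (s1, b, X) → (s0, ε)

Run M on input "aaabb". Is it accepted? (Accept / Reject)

(s0, aaabb, $)
  read a, top $: go to s1, push W$ → (s1, aabb, W$)
  ε-move, top W: go to s1, push ε → (s1, aabb, $)
  ε-move, top $: go to s0, push WW$ → (s0, aabb, WW$)
  read a, top W: go to s0, push W → (s0, abb, WW$)
  read a, top W: go to s0, push W → (s0, bb, WW$)
No transition applies at (s0, bb, WW$); input not fully consumed.

Reject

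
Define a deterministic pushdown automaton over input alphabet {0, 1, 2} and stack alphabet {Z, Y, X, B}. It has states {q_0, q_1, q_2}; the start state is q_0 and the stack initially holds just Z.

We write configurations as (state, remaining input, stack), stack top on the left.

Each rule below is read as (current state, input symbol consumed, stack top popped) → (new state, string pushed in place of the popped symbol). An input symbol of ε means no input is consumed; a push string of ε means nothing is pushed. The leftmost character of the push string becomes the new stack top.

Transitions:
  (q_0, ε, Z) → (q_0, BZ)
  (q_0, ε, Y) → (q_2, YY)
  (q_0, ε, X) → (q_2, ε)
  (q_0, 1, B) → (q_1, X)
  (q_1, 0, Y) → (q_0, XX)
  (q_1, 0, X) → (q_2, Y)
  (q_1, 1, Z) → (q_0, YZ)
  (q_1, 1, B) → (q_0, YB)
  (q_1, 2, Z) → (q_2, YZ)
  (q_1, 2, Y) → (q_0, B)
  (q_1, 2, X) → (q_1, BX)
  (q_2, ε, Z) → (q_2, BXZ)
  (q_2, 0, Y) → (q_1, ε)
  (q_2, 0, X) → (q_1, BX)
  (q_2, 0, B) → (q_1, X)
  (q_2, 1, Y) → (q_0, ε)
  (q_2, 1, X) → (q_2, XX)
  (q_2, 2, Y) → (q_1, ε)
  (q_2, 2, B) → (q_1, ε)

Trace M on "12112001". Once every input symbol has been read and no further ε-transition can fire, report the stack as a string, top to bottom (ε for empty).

YYBXBXZ

(q_0, 12112001, Z)
  ε-move, top Z: go to q_0, push BZ → (q_0, 12112001, BZ)
  read 1, top B: go to q_1, push X → (q_1, 2112001, XZ)
  read 2, top X: go to q_1, push BX → (q_1, 112001, BXZ)
  read 1, top B: go to q_0, push YB → (q_0, 12001, YBXZ)
  ε-move, top Y: go to q_2, push YY → (q_2, 12001, YYBXZ)
  read 1, top Y: go to q_0, push ε → (q_0, 2001, YBXZ)
  ε-move, top Y: go to q_2, push YY → (q_2, 2001, YYBXZ)
  read 2, top Y: go to q_1, push ε → (q_1, 001, YBXZ)
  read 0, top Y: go to q_0, push XX → (q_0, 01, XXBXZ)
  ε-move, top X: go to q_2, push ε → (q_2, 01, XBXZ)
  read 0, top X: go to q_1, push BX → (q_1, 1, BXBXZ)
  read 1, top B: go to q_0, push YB → (q_0, ε, YBXBXZ)
  ε-move, top Y: go to q_2, push YY → (q_2, ε, YYBXBXZ)
All input consumed in state q_2 with stack YYBXBXZ.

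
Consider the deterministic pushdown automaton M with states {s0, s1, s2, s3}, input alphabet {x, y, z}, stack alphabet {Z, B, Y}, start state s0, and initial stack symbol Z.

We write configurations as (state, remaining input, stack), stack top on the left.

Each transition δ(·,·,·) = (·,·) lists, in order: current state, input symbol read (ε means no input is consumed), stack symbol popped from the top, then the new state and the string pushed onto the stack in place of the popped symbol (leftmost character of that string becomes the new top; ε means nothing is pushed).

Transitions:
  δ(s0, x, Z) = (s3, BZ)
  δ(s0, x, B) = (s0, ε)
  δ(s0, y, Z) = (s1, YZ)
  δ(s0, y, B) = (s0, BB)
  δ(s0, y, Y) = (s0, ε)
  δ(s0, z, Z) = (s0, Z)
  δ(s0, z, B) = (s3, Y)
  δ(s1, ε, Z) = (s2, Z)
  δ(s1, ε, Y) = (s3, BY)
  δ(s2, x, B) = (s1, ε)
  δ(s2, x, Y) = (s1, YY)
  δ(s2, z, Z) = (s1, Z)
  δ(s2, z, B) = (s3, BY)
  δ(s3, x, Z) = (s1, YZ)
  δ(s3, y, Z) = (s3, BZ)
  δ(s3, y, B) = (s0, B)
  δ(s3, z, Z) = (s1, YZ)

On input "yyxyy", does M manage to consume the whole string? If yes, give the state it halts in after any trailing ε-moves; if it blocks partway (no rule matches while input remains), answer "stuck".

(s0, yyxyy, Z)
  read y, top Z: go to s1, push YZ → (s1, yxyy, YZ)
  ε-move, top Y: go to s3, push BY → (s3, yxyy, BYZ)
  read y, top B: go to s0, push B → (s0, xyy, BYZ)
  read x, top B: go to s0, push ε → (s0, yy, YZ)
  read y, top Y: go to s0, push ε → (s0, y, Z)
  read y, top Z: go to s1, push YZ → (s1, ε, YZ)
  ε-move, top Y: go to s3, push BY → (s3, ε, BYZ)
All input consumed; M is in state s3.

s3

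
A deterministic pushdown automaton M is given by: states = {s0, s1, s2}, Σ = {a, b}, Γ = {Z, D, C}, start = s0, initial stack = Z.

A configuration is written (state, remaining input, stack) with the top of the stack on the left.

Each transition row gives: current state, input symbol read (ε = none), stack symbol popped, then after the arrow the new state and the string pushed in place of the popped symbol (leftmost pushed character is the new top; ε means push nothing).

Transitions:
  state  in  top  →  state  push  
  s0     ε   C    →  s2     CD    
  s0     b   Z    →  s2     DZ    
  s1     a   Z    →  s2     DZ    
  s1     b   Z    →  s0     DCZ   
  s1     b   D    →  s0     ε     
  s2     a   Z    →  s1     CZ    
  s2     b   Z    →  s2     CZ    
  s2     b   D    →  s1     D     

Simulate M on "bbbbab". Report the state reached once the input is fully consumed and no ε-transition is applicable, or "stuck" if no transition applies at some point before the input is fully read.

(s0, bbbbab, Z) ⊢ (s2, bbbab, DZ) ⊢ (s1, bbab, DZ) ⊢ (s0, bab, Z) ⊢ (s2, ab, DZ)
No transition for (s2, a, top D); M blocks with input ab remaining.

stuck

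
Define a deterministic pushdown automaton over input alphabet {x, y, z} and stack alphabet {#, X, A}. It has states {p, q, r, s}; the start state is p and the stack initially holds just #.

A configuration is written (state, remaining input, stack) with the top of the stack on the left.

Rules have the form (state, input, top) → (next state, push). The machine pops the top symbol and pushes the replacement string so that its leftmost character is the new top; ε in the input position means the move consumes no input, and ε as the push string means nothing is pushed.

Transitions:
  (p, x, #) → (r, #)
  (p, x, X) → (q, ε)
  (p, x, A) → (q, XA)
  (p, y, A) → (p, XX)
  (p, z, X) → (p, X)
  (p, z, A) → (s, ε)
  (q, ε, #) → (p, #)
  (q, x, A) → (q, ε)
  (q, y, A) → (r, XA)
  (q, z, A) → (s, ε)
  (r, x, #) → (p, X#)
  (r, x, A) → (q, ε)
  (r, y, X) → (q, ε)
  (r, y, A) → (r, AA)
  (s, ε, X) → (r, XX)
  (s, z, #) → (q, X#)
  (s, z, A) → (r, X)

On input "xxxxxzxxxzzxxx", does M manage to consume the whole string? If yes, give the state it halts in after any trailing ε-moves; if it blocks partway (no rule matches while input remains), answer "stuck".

p

(p, xxxxxzxxxzzxxx, #)
  read x, top #: go to r, push # → (r, xxxxzxxxzzxxx, #)
  read x, top #: go to p, push X# → (p, xxxzxxxzzxxx, X#)
  read x, top X: go to q, push ε → (q, xxzxxxzzxxx, #)
  ε-move, top #: go to p, push # → (p, xxzxxxzzxxx, #)
  read x, top #: go to r, push # → (r, xzxxxzzxxx, #)
  read x, top #: go to p, push X# → (p, zxxxzzxxx, X#)
  read z, top X: go to p, push X → (p, xxxzzxxx, X#)
  read x, top X: go to q, push ε → (q, xxzzxxx, #)
  ε-move, top #: go to p, push # → (p, xxzzxxx, #)
  read x, top #: go to r, push # → (r, xzzxxx, #)
  read x, top #: go to p, push X# → (p, zzxxx, X#)
  read z, top X: go to p, push X → (p, zxxx, X#)
  read z, top X: go to p, push X → (p, xxx, X#)
  read x, top X: go to q, push ε → (q, xx, #)
  ε-move, top #: go to p, push # → (p, xx, #)
  read x, top #: go to r, push # → (r, x, #)
  read x, top #: go to p, push X# → (p, ε, X#)
All input consumed; M is in state p.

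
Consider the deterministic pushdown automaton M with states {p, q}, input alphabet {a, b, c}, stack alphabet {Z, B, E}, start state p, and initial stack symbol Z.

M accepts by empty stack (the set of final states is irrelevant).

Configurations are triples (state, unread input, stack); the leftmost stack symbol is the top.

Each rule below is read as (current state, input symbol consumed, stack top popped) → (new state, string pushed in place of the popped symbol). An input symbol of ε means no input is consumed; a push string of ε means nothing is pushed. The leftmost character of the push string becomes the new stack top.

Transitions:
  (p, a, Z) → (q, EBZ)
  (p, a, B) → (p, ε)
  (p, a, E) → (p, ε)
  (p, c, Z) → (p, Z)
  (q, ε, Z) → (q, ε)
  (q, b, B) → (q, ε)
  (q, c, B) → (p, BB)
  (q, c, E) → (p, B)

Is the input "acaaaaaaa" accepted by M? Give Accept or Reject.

Reject

(p, acaaaaaaa, Z)
  read a, top Z: go to q, push EBZ → (q, caaaaaaa, EBZ)
  read c, top E: go to p, push B → (p, aaaaaaa, BBZ)
  read a, top B: go to p, push ε → (p, aaaaaa, BZ)
  read a, top B: go to p, push ε → (p, aaaaa, Z)
  read a, top Z: go to q, push EBZ → (q, aaaa, EBZ)
No transition applies at (q, aaaa, EBZ); input not fully consumed.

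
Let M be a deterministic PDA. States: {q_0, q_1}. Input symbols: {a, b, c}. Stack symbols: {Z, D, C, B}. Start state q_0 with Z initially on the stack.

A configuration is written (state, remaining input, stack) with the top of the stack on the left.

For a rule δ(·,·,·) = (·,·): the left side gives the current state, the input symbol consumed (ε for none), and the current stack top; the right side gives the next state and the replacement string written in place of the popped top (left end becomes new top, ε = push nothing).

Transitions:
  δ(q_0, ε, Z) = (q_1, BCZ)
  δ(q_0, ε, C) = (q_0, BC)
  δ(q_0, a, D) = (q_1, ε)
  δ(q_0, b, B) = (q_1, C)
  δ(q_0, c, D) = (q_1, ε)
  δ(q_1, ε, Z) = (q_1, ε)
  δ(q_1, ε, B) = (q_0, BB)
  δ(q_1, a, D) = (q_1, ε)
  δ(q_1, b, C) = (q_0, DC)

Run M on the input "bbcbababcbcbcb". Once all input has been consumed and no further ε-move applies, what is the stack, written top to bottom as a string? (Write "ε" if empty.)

(q_0, bbcbababcbcbcb, Z)
  ε-move, top Z: go to q_1, push BCZ → (q_1, bbcbababcbcbcb, BCZ)
  ε-move, top B: go to q_0, push BB → (q_0, bbcbababcbcbcb, BBCZ)
  read b, top B: go to q_1, push C → (q_1, bcbababcbcbcb, CBCZ)
  read b, top C: go to q_0, push DC → (q_0, cbababcbcbcb, DCBCZ)
  read c, top D: go to q_1, push ε → (q_1, bababcbcbcb, CBCZ)
  read b, top C: go to q_0, push DC → (q_0, ababcbcbcb, DCBCZ)
  read a, top D: go to q_1, push ε → (q_1, babcbcbcb, CBCZ)
  read b, top C: go to q_0, push DC → (q_0, abcbcbcb, DCBCZ)
  read a, top D: go to q_1, push ε → (q_1, bcbcbcb, CBCZ)
  read b, top C: go to q_0, push DC → (q_0, cbcbcb, DCBCZ)
  read c, top D: go to q_1, push ε → (q_1, bcbcb, CBCZ)
  read b, top C: go to q_0, push DC → (q_0, cbcb, DCBCZ)
  read c, top D: go to q_1, push ε → (q_1, bcb, CBCZ)
  read b, top C: go to q_0, push DC → (q_0, cb, DCBCZ)
  read c, top D: go to q_1, push ε → (q_1, b, CBCZ)
  read b, top C: go to q_0, push DC → (q_0, ε, DCBCZ)
All input consumed in state q_0 with stack DCBCZ.

DCBCZ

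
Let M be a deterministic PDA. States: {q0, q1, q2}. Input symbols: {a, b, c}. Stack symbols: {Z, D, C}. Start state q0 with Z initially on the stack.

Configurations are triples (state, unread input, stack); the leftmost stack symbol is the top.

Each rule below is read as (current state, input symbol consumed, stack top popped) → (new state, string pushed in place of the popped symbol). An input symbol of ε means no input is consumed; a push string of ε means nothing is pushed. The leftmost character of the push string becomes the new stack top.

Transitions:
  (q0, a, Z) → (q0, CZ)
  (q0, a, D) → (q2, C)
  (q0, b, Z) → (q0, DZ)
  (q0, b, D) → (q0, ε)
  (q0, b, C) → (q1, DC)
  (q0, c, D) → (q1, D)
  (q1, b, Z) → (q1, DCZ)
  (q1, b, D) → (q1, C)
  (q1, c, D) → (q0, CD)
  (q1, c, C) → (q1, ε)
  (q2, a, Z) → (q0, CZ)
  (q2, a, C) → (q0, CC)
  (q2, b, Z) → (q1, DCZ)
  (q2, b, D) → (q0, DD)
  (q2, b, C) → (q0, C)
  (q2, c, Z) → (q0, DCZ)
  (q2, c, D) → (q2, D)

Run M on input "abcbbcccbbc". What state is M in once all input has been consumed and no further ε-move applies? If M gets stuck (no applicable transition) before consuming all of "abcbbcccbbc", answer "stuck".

q1

(q0, abcbbcccbbc, Z)
  read a, top Z: go to q0, push CZ → (q0, bcbbcccbbc, CZ)
  read b, top C: go to q1, push DC → (q1, cbbcccbbc, DCZ)
  read c, top D: go to q0, push CD → (q0, bbcccbbc, CDCZ)
  read b, top C: go to q1, push DC → (q1, bcccbbc, DCDCZ)
  read b, top D: go to q1, push C → (q1, cccbbc, CCDCZ)
  read c, top C: go to q1, push ε → (q1, ccbbc, CDCZ)
  read c, top C: go to q1, push ε → (q1, cbbc, DCZ)
  read c, top D: go to q0, push CD → (q0, bbc, CDCZ)
  read b, top C: go to q1, push DC → (q1, bc, DCDCZ)
  read b, top D: go to q1, push C → (q1, c, CCDCZ)
  read c, top C: go to q1, push ε → (q1, ε, CDCZ)
All input consumed; M is in state q1.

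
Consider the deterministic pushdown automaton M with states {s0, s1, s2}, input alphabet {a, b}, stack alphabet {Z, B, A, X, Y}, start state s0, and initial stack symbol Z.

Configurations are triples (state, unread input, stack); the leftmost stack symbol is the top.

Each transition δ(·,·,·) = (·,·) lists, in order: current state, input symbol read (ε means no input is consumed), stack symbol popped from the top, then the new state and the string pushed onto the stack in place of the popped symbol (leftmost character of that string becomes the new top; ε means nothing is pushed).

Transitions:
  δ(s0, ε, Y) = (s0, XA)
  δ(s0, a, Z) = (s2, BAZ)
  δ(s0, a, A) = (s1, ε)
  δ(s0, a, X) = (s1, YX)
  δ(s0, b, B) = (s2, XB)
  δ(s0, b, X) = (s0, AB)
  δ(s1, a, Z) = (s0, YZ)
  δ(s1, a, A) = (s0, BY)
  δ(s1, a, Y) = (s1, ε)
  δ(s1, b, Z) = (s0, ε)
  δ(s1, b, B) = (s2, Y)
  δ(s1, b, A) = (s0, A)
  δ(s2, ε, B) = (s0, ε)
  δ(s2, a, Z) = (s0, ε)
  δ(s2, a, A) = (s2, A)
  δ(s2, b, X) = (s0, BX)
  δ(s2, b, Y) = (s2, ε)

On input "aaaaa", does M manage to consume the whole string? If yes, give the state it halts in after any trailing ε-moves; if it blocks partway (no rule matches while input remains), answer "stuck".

s1

(s0, aaaaa, Z) ⊢ (s2, aaaa, BAZ) ⊢ (s0, aaaa, AZ) ⊢ (s1, aaa, Z) ⊢ (s0, aa, YZ) ⊢ (s0, aa, XAZ) ⊢ (s1, a, YXAZ) ⊢ (s1, ε, XAZ)
All input consumed; M is in state s1.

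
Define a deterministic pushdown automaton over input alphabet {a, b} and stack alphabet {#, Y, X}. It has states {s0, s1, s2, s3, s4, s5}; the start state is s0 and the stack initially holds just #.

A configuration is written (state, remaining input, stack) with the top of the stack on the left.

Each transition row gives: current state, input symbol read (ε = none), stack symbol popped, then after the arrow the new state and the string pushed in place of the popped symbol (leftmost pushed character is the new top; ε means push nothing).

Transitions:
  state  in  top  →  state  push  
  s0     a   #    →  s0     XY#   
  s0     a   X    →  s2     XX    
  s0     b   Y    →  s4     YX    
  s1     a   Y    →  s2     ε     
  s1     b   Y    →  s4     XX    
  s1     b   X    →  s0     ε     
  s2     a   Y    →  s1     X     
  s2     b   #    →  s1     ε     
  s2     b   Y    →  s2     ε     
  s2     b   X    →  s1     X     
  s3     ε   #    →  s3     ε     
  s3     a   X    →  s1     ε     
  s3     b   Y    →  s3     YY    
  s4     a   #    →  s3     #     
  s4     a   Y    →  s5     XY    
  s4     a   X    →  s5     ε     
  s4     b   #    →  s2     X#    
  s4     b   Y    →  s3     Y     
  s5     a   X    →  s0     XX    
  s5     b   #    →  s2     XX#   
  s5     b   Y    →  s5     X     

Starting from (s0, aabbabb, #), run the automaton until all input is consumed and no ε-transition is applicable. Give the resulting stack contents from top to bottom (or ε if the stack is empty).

(s0, aabbabb, #) ⊢ (s0, abbabb, XY#) ⊢ (s2, bbabb, XXY#) ⊢ (s1, babb, XXY#) ⊢ (s0, abb, XY#) ⊢ (s2, bb, XXY#) ⊢ (s1, b, XXY#) ⊢ (s0, ε, XY#)
All input consumed in state s0 with stack XY#.

XY#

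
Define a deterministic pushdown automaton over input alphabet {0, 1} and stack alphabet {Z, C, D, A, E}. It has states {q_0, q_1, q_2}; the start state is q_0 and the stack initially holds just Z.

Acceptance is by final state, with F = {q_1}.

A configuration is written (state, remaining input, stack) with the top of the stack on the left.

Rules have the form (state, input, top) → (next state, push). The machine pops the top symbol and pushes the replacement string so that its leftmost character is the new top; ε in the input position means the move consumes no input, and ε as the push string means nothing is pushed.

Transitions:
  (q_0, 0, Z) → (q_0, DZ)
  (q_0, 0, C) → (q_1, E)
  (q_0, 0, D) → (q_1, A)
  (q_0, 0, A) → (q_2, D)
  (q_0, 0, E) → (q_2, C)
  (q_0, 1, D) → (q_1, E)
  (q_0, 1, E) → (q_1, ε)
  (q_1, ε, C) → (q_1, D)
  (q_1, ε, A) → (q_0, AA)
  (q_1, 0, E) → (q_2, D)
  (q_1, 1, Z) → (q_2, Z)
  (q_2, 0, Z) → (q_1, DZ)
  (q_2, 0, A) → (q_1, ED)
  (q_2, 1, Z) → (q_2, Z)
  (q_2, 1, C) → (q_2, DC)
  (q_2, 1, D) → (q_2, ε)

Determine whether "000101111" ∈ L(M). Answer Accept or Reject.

Reject

(q_0, 000101111, Z)
  read 0, top Z: go to q_0, push DZ → (q_0, 00101111, DZ)
  read 0, top D: go to q_1, push A → (q_1, 0101111, AZ)
  ε-move, top A: go to q_0, push AA → (q_0, 0101111, AAZ)
  read 0, top A: go to q_2, push D → (q_2, 101111, DAZ)
  read 1, top D: go to q_2, push ε → (q_2, 01111, AZ)
  read 0, top A: go to q_1, push ED → (q_1, 1111, EDZ)
No transition applies at (q_1, 1111, EDZ); input not fully consumed.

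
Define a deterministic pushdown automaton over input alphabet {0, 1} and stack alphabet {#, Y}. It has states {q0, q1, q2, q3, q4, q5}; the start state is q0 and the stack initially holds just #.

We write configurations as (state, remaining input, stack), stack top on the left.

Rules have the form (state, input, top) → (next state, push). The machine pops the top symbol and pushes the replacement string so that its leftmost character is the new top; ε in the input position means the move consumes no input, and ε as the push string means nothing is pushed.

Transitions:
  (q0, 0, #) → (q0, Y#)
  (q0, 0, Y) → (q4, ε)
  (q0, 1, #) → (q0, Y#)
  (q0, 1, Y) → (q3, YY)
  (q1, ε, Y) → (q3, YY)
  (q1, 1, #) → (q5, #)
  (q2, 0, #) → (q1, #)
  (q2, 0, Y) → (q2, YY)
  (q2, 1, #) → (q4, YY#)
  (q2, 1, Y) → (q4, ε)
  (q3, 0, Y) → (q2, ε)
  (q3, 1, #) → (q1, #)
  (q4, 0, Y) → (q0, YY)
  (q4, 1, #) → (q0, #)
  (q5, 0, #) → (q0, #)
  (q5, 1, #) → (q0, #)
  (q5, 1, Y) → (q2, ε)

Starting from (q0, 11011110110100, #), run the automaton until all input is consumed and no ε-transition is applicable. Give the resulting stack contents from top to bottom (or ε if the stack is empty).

(q0, 11011110110100, #) ⊢ (q0, 1011110110100, Y#) ⊢ (q3, 011110110100, YY#) ⊢ (q2, 11110110100, Y#) ⊢ (q4, 1110110100, #) ⊢ (q0, 110110100, #) ⊢ (q0, 10110100, Y#) ⊢ (q3, 0110100, YY#) ⊢ (q2, 110100, Y#) ⊢ (q4, 10100, #) ⊢ (q0, 0100, #) ⊢ (q0, 100, Y#) ⊢ (q3, 00, YY#) ⊢ (q2, 0, Y#) ⊢ (q2, ε, YY#)
All input consumed in state q2 with stack YY#.

YY#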